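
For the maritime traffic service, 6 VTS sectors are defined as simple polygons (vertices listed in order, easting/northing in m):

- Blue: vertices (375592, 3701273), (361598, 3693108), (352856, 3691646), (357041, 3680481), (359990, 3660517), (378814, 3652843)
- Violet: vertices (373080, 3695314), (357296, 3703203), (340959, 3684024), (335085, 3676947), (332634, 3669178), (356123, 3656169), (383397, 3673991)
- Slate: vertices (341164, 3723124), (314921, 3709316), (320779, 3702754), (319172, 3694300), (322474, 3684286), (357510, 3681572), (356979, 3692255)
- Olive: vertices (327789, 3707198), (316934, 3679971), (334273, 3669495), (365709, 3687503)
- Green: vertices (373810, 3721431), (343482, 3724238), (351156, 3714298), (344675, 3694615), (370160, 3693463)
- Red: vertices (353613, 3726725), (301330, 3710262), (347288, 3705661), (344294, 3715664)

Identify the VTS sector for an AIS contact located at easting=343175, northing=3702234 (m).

Cast a ray rightward from (343175, 3702234). For each polygon, the edges (by vertex number in listed order) whose endpoints lie on opposite sides of northing = 3702234, where each meets that height, and whether that is right or left of the point:
Blue: no edge straddles that height → 0 crossings.
Violet: 1–2 at easting≈359234.7 (right), 2–3 at easting≈356470.6 (right) → 2 crossings.
Slate: 3–4 at easting≈320680.2 (left), 7–1 at easting≈351866.5 (right) → 1 crossing.
Olive: 1–2 at easting≈325809.9 (left), 4–1 at easting≈337346.5 (left) → 0 crossings.
Green: 3–4 at easting≈347183.7 (right), 5–1 at easting≈371304.7 (right) → 2 crossings.
Red: no edge straddles that height → 0 crossings.
Only Slate has an odd count, so the point is inside Slate.

Slate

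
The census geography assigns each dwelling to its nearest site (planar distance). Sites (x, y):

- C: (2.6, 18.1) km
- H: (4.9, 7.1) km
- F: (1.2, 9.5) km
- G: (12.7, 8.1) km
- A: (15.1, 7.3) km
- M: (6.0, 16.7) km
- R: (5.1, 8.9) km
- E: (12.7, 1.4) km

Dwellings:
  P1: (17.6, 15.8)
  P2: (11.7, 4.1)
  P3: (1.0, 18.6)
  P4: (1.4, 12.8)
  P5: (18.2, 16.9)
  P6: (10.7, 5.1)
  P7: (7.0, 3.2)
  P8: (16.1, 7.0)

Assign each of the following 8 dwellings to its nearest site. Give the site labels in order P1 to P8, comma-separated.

A, E, C, F, A, G, H, A

P1 → A (d²=78.50)
P2 → E (d²=8.29)
P3 → C (d²=2.81)
P4 → F (d²=10.93)
P5 → A (d²=101.77)
P6 → G (d²=13.00)
P7 → H (d²=19.62)
P8 → A (d²=1.09)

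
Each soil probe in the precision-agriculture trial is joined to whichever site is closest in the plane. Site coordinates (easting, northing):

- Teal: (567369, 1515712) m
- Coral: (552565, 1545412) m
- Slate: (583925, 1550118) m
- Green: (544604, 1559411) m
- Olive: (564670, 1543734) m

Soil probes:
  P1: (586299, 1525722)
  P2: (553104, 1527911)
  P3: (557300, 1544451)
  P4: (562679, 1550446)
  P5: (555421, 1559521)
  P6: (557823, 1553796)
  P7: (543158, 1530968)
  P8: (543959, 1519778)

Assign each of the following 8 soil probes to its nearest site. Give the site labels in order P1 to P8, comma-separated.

P1 → Teal (d²=458545000.00)
P2 → Coral (d²=306575522.00)
P3 → Coral (d²=23343746.00)
P4 → Olive (d²=49015025.00)
P5 → Green (d²=117019589.00)
P6 → Coral (d²=97938020.00)
P7 → Coral (d²=297120785.00)
P8 → Teal (d²=564560456.00)

Teal, Coral, Coral, Olive, Green, Coral, Coral, Teal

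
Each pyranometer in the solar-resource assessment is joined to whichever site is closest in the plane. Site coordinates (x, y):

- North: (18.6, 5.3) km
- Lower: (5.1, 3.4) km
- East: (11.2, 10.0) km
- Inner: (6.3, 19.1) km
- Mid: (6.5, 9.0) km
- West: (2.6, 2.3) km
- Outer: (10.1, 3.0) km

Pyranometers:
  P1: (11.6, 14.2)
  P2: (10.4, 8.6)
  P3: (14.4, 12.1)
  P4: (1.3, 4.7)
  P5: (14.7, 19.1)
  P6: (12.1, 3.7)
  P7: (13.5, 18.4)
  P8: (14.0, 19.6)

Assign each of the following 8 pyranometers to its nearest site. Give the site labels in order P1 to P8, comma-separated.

P1 → East (d²=17.80)
P2 → East (d²=2.60)
P3 → East (d²=14.65)
P4 → West (d²=7.45)
P5 → Inner (d²=70.56)
P6 → Outer (d²=4.49)
P7 → Inner (d²=52.33)
P8 → Inner (d²=59.54)

East, East, East, West, Inner, Outer, Inner, Inner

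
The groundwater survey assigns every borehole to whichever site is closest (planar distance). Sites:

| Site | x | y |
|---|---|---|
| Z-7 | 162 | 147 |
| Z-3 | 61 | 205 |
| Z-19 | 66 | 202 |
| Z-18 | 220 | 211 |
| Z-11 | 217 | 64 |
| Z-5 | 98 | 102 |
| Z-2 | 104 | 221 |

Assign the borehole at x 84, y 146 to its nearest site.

Squared distances to each site:
Z-7: 6085.000; Z-3: 4010.000; Z-19: 3460.000; Z-18: 22721.000; Z-11: 24413.000; Z-5: 2132.000; Z-2: 6025.000.
Minimum at Z-5.

Z-5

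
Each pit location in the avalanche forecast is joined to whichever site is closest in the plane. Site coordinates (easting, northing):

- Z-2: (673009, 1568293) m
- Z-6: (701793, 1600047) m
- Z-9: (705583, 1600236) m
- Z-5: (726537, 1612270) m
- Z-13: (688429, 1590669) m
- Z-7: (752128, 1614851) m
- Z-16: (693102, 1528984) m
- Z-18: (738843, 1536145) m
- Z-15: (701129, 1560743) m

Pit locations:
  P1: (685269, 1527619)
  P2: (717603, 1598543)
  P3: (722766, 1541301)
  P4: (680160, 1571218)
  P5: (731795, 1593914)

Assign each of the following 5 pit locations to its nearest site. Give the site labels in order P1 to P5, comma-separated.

P1 → Z-16 (d²=63219114.00)
P2 → Z-9 (d²=147346649.00)
P3 → Z-18 (d²=285054265.00)
P4 → Z-2 (d²=59692426.00)
P5 → Z-5 (d²=364589300.00)

Z-16, Z-9, Z-18, Z-2, Z-5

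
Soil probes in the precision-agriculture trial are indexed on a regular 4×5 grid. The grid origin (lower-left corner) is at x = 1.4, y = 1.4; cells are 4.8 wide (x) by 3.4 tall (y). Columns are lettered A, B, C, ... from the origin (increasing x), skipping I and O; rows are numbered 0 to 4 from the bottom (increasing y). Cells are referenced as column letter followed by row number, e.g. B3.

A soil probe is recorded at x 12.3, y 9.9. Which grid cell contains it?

Column index: ⌊(12.3 − 1.4) / 4.8⌋ = ⌊2.271⌋ = 2 → column C
Row offset from origin: ⌊(9.9 − 1.4) / 3.4⌋ = ⌊2.500⌋ = 2 → row 2

C2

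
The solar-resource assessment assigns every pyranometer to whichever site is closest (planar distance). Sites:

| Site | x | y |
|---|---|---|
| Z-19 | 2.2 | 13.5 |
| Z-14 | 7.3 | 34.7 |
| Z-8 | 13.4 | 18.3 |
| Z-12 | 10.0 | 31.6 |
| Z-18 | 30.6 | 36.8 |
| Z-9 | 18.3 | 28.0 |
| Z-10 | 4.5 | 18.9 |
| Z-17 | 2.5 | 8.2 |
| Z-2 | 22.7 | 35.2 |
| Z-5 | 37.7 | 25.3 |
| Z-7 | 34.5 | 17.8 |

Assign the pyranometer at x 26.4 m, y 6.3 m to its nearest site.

Squared distances to each site:
Z-19: 637.480; Z-14: 1171.370; Z-8: 313.000; Z-12: 909.050; Z-18: 947.890; Z-9: 536.500; Z-10: 638.370; Z-17: 574.820; Z-2: 848.900; Z-5: 488.690; Z-7: 197.860.
Minimum at Z-7.

Z-7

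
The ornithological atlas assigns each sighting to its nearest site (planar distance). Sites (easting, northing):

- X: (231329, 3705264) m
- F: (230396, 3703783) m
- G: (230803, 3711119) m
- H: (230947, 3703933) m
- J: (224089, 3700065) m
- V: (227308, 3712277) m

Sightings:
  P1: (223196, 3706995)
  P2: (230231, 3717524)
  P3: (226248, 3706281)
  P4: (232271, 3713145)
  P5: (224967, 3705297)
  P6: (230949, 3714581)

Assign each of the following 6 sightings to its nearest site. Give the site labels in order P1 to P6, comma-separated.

P1 → V (d²=44808068.00)
P2 → V (d²=36074938.00)
P3 → F (d²=23445908.00)
P4 → G (d²=6259700.00)
P5 → J (d²=28144708.00)
P6 → G (d²=12006760.00)

V, V, F, G, J, G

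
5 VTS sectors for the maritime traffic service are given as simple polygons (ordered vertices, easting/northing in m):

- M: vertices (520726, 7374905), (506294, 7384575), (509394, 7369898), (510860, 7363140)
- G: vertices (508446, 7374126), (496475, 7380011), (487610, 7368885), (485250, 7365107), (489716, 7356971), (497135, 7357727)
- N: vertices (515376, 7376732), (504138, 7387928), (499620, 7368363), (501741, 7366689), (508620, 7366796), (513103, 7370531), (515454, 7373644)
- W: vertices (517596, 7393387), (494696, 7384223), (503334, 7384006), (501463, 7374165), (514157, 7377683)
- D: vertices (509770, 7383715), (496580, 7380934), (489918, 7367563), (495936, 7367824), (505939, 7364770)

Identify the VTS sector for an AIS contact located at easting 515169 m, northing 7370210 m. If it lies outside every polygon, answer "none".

Cast a ray rightward from (515169, 7370210). For each polygon, the edges (by vertex number in listed order) whose endpoints lie on opposite sides of northing = 7370210, where each meets that height, and whether that is right or left of the point:
M: 2–3 at easting≈509328.1 (left), 4–1 at easting≈516788.8 (right) → 1 crossing.
G: 2–3 at easting≈488665.7 (left), 6–1 at easting≈505745.0 (left) → 0 crossings.
N: 2–3 at easting≈500046.5 (left), 5–6 at easting≈512717.7 (left) → 0 crossings.
W: no edge straddles that height → 0 crossings.
D: 2–3 at easting≈491236.8 (left), 5–1 at easting≈507039.1 (left) → 0 crossings.
Only M has an odd count, so the point is inside M.

M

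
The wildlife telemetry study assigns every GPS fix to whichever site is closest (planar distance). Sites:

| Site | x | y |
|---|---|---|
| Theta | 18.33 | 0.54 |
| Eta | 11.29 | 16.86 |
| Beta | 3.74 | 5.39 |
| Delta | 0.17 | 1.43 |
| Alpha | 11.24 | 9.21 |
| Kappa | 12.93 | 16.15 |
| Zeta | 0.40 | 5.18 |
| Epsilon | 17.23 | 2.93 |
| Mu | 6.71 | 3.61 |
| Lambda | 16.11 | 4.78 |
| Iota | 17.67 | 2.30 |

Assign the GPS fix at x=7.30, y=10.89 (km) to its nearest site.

Squared distances to each site:
Theta: 228.783; Eta: 51.561; Beta: 42.924; Delta: 140.329; Alpha: 18.346; Kappa: 59.364; Zeta: 80.214; Epsilon: 161.967; Mu: 53.347; Lambda: 114.948; Iota: 181.325.
Minimum at Alpha.

Alpha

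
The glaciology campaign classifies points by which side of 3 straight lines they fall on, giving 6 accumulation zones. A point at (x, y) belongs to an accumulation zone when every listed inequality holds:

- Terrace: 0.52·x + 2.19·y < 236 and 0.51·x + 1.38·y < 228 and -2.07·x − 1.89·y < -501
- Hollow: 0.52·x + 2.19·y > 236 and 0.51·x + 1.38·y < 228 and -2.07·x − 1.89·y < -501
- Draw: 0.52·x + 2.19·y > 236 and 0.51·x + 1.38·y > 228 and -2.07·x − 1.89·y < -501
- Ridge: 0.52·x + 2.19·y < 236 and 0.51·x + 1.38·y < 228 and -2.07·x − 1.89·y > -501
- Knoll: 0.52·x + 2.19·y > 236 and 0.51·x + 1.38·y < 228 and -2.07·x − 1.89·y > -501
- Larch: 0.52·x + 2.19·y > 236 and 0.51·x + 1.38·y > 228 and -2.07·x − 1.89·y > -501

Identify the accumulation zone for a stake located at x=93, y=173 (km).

0.52·93 + 2.19·173 = 427.230, which is > 236
0.51·93 + 1.38·173 = 286.170, which is > 228
-2.07·93 − 1.89·173 = -519.480, which is < -501
This sign pattern matches Draw.

Draw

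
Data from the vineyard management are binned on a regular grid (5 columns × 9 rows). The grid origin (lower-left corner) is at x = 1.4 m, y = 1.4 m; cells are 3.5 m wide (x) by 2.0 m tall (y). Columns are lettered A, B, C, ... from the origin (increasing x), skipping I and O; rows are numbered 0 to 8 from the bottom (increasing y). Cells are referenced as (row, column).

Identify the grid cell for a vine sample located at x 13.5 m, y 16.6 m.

Column index: ⌊(13.5 − 1.4) / 3.5⌋ = ⌊3.457⌋ = 3 → column D
Row offset from origin: ⌊(16.6 − 1.4) / 2.0⌋ = ⌊7.600⌋ = 7 → row 7

(7, D)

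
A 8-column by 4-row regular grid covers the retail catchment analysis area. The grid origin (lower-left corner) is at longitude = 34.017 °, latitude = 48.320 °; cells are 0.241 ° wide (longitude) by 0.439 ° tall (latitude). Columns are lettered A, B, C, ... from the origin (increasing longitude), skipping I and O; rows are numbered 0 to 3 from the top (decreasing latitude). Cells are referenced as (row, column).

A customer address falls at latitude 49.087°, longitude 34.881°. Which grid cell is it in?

Column index: ⌊(34.881 − 34.017) / 0.241⌋ = ⌊3.585⌋ = 3 → column D
Row offset from origin: ⌊(49.087 − 48.320) / 0.439⌋ = ⌊1.747⌋ = 1 → row 2 (counted from top)

(2, D)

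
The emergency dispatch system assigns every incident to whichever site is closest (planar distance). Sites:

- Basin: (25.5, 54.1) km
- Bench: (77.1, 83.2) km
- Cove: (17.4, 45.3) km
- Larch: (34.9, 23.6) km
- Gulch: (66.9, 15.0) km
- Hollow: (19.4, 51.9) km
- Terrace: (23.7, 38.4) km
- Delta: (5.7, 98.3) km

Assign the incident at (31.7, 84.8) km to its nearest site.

Squared distances to each site:
Basin: 980.930; Bench: 2063.720; Cove: 1764.740; Larch: 3755.680; Gulch: 6111.080; Hollow: 1233.700; Terrace: 2216.960; Delta: 858.250.
Minimum at Delta.

Delta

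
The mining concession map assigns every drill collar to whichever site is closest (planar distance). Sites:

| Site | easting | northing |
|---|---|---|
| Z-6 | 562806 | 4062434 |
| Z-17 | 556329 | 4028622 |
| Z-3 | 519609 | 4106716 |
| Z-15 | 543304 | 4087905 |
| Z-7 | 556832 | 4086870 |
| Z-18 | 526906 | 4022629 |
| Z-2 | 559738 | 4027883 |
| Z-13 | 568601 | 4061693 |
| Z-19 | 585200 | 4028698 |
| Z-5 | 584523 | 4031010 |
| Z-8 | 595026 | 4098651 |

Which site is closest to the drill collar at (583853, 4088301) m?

Z-8

Squared distances to each site:
Z-6: 1112077898.000; Z-17: 4319153617.000; Z-3: 4466403761.000; Z-15: 1644378217.000; Z-7: 732182202.000; Z-18: 7555772393.000; Z-2: 4231867949.000; Z-13: 940609168.000; Z-19: 3554332018.000; Z-5: 3282707581.000; Z-8: 231958429.000.
Minimum at Z-8.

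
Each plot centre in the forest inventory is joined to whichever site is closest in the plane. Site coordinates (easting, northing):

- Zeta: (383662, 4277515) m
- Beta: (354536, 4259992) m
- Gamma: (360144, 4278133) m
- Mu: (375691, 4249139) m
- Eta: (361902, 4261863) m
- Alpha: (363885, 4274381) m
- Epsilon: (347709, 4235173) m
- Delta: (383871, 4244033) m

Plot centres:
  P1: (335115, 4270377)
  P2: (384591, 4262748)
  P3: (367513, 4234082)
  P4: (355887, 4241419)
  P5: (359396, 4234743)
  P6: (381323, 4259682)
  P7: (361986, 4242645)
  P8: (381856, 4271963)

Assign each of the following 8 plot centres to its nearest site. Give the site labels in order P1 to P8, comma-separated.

Beta, Zeta, Mu, Epsilon, Epsilon, Mu, Mu, Zeta

P1 → Beta (d²=485023466.00)
P2 → Zeta (d²=218927330.00)
P3 → Mu (d²=293592933.00)
P4 → Epsilon (d²=105892200.00)
P5 → Epsilon (d²=136770869.00)
P6 → Mu (d²=142874273.00)
P7 → Mu (d²=229999061.00)
P8 → Zeta (d²=34086340.00)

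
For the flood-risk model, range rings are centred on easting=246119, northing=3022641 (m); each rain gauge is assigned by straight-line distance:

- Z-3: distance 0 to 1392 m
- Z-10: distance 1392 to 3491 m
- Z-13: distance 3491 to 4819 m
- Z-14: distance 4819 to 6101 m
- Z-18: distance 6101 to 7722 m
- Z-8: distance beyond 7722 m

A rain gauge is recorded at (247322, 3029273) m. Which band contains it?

Z-18

Distance = √((247322−246119)² + (3029273−3022641)²) = √(1447209.000 + 43983424.000) = 6740.225 m.
6101 ≤ 6740.225 < 7722 → Z-18.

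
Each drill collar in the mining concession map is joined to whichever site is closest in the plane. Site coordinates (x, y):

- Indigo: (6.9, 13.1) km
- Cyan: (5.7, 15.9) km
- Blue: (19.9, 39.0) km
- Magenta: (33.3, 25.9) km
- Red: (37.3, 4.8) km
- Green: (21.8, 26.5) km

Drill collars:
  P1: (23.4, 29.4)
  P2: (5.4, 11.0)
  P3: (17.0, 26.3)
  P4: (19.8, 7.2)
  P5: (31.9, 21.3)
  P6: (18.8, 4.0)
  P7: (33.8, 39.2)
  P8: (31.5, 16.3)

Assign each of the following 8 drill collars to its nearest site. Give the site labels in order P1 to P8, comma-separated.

Green, Indigo, Green, Indigo, Magenta, Indigo, Magenta, Magenta

P1 → Green (d²=10.97)
P2 → Indigo (d²=6.66)
P3 → Green (d²=23.08)
P4 → Indigo (d²=201.22)
P5 → Magenta (d²=23.12)
P6 → Indigo (d²=224.42)
P7 → Magenta (d²=177.14)
P8 → Magenta (d²=95.40)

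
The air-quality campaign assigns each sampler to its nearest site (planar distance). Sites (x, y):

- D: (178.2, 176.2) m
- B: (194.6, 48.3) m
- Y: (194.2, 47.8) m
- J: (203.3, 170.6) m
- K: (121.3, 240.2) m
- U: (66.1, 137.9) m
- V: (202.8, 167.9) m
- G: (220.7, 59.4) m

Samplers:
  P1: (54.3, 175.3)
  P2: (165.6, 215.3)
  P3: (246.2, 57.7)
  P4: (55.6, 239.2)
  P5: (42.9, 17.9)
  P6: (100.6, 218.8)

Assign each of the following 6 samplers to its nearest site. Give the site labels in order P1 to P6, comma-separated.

U, D, G, K, U, K

P1 → U (d²=1538.00)
P2 → D (d²=1687.57)
P3 → G (d²=653.14)
P4 → K (d²=4317.49)
P5 → U (d²=14938.24)
P6 → K (d²=886.45)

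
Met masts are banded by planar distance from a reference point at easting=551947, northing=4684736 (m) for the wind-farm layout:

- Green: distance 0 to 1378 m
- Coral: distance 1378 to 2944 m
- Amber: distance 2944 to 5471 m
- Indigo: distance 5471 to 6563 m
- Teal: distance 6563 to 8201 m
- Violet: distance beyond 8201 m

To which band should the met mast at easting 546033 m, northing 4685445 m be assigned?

Distance = √((546033−551947)² + (4685445−4684736)²) = √(34975396.000 + 502681.000) = 5956.348 m.
5471 ≤ 5956.348 < 6563 → Indigo.

Indigo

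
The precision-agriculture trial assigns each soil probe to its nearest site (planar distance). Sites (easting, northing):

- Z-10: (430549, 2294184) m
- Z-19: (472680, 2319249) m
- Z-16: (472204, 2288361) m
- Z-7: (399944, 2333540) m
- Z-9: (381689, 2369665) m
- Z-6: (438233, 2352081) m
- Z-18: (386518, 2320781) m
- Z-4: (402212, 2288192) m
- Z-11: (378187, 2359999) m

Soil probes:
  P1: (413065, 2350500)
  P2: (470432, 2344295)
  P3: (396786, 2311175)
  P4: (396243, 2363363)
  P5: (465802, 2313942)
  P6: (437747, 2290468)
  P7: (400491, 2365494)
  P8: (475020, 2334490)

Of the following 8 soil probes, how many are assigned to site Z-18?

1

P1 → Z-7
P2 → Z-19
P3 → Z-18
P4 → Z-9
P5 → Z-19
P6 → Z-10
P7 → Z-9
P8 → Z-19
1 of the 8 goes to Z-18.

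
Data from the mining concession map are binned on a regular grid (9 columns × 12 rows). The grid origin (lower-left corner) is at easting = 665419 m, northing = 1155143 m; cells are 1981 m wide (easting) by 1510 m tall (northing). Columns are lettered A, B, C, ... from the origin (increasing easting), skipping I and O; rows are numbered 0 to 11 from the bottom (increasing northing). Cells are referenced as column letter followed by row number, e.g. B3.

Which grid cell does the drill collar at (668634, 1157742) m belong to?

Column index: ⌊(668634 − 665419) / 1981⌋ = ⌊1.623⌋ = 1 → column B
Row offset from origin: ⌊(1157742 − 1155143) / 1510⌋ = ⌊1.721⌋ = 1 → row 1

B1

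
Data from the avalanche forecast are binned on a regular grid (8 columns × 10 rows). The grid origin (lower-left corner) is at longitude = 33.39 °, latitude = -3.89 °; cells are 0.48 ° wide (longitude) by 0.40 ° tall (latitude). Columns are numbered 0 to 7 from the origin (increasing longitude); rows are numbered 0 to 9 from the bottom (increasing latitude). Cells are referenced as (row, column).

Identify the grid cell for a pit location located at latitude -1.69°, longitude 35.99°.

Column index: ⌊(35.99 − 33.39) / 0.48⌋ = ⌊5.417⌋ = 5
Row offset from origin: ⌊(-1.69 − -3.89) / 0.40⌋ = ⌊5.500⌋ = 5 → row 5

(5, 5)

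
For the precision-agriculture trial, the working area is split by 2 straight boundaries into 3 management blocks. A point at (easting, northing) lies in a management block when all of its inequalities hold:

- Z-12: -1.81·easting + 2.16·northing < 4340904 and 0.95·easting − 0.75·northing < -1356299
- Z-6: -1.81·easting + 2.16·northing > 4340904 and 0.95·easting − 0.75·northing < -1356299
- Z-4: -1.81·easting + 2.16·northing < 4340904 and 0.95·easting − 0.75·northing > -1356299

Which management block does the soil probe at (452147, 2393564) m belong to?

-1.81·452147 + 2.16·2393564 = 4351712.170, which is > 4340904
0.95·452147 − 0.75·2393564 = -1365633.350, which is < -1356299
This sign pattern matches Z-6.

Z-6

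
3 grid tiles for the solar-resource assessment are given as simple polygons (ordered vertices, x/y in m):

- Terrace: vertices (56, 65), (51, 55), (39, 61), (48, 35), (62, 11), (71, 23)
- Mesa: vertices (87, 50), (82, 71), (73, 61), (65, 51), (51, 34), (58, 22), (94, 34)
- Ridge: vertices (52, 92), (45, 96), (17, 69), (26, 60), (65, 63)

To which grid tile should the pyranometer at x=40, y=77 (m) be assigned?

Ridge

Cast a ray rightward from (40, 77). For each polygon, the edges (by vertex number in listed order) whose endpoints lie on opposite sides of y = 77, where each meets that height, and whether that is right or left of the point:
Terrace: no edge straddles that height → 0 crossings.
Mesa: no edge straddles that height → 0 crossings.
Ridge: 2–3 at x≈25.3 (left), 5–1 at x≈58.7 (right) → 1 crossing.
Only Ridge has an odd count, so the point is inside Ridge.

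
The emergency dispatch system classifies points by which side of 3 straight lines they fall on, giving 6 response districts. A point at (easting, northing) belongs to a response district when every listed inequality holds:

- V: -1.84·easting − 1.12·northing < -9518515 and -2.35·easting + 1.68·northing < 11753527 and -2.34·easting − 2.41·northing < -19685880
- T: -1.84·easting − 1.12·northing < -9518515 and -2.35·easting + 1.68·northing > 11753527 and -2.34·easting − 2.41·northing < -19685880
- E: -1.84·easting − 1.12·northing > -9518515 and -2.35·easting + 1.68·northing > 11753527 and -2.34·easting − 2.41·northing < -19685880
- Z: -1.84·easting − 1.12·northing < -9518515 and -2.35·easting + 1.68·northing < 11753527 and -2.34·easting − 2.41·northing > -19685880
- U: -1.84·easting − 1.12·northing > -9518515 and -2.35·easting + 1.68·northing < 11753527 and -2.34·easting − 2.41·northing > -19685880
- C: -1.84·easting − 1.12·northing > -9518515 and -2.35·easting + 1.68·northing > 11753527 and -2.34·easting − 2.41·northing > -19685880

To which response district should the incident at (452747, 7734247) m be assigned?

-1.84·452747 − 1.12·7734247 = -9495411.120, which is > -9518515
-2.35·452747 + 1.68·7734247 = 11929579.510, which is > 11753527
-2.34·452747 − 2.41·7734247 = -19698963.250, which is < -19685880
This sign pattern matches E.

E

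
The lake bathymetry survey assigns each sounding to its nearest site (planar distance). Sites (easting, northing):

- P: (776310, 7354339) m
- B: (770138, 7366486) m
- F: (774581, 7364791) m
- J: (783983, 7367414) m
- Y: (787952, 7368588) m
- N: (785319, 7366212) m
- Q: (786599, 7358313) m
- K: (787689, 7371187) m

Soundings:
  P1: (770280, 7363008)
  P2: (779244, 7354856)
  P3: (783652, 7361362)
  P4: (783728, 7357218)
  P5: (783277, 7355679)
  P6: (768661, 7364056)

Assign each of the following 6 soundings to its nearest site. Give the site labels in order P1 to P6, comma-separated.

P1 → B (d²=12116648.00)
P2 → P (d²=8875645.00)
P3 → Q (d²=17981210.00)
P4 → Q (d²=9441666.00)
P5 → Q (d²=17973640.00)
P6 → B (d²=8086429.00)

B, P, Q, Q, Q, B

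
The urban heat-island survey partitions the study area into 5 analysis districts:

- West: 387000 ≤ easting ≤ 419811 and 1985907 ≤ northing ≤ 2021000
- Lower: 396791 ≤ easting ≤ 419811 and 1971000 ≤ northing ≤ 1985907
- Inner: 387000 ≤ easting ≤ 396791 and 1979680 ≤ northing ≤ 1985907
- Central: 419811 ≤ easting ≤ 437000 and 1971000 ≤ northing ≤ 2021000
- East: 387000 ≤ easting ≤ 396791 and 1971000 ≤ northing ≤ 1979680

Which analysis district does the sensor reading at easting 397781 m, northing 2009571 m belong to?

The point has easting = 397781 and northing = 2009571.
Only West satisfies 387000 ≤ easting ≤ 419811 and 1985907 ≤ northing ≤ 2021000.

West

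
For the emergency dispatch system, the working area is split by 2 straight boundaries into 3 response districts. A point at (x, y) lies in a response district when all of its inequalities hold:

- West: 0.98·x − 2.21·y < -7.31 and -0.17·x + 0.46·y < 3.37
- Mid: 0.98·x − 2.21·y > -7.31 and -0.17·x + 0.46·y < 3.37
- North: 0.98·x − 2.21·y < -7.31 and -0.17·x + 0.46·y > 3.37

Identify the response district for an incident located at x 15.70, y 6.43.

Mid

0.98·15.70 − 2.21·6.43 = 1.176, which is > -7.31
-0.17·15.70 + 0.46·6.43 = 0.289, which is < 3.37
This sign pattern matches Mid.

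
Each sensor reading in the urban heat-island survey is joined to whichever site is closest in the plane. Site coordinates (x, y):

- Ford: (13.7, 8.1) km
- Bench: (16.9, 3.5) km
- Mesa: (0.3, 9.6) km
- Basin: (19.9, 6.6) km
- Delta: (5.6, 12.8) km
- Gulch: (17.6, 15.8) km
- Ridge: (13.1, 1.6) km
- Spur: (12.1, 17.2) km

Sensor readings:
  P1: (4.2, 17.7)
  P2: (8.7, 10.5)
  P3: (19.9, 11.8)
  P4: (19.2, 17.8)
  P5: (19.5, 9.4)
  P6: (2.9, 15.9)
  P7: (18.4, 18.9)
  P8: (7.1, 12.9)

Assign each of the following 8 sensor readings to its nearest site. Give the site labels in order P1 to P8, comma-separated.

P1 → Delta (d²=25.97)
P2 → Delta (d²=14.90)
P3 → Gulch (d²=21.29)
P4 → Gulch (d²=6.56)
P5 → Basin (d²=8.00)
P6 → Delta (d²=16.90)
P7 → Gulch (d²=10.25)
P8 → Delta (d²=2.26)

Delta, Delta, Gulch, Gulch, Basin, Delta, Gulch, Delta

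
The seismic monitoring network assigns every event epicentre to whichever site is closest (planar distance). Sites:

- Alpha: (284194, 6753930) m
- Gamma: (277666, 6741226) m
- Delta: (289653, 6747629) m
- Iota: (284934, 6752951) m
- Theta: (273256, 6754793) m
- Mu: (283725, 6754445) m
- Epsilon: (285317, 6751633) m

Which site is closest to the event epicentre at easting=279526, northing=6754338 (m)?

Mu

Squared distances to each site:
Alpha: 21956688.000; Gamma: 175384144.000; Delta: 147566810.000; Iota: 31170233.000; Theta: 39519925.000; Mu: 17643050.000; Epsilon: 40852706.000.
Minimum at Mu.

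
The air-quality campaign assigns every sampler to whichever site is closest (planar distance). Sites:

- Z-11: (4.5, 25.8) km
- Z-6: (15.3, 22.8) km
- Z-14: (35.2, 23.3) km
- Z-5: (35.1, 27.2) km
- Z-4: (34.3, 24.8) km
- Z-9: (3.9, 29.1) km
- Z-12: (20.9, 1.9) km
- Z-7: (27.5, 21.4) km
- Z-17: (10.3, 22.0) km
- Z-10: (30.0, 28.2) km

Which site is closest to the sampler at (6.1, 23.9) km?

Z-11

Squared distances to each site:
Z-11: 6.170; Z-6: 85.850; Z-14: 847.170; Z-5: 851.890; Z-4: 796.050; Z-9: 31.880; Z-12: 703.040; Z-7: 464.210; Z-17: 21.250; Z-10: 589.700.
Minimum at Z-11.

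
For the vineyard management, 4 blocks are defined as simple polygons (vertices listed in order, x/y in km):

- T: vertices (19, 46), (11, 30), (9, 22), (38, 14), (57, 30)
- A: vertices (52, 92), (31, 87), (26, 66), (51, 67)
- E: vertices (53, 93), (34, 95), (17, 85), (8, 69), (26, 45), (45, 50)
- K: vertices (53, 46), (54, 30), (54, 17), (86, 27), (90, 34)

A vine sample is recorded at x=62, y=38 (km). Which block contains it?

Cast a ray rightward from (62, 38). For each polygon, the edges (by vertex number in listed order) whose endpoints lie on opposite sides of y = 38, where each meets that height, and whether that is right or left of the point:
T: 1–2 at x≈15.0 (left), 5–1 at x≈38.0 (left) → 0 crossings.
A: no edge straddles that height → 0 crossings.
E: no edge straddles that height → 0 crossings.
K: 1–2 at x≈53.5 (left), 5–1 at x≈77.7 (right) → 1 crossing.
Only K has an odd count, so the point is inside K.

K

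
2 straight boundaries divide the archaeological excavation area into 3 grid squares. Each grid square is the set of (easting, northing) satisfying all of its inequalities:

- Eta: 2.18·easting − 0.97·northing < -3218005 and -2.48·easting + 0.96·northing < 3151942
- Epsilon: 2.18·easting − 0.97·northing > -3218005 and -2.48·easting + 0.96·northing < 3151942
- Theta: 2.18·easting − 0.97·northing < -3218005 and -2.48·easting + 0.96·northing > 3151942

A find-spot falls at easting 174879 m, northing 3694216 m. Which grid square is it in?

Epsilon

2.18·174879 − 0.97·3694216 = -3202153.300, which is > -3218005
-2.48·174879 + 0.96·3694216 = 3112747.440, which is < 3151942
This sign pattern matches Epsilon.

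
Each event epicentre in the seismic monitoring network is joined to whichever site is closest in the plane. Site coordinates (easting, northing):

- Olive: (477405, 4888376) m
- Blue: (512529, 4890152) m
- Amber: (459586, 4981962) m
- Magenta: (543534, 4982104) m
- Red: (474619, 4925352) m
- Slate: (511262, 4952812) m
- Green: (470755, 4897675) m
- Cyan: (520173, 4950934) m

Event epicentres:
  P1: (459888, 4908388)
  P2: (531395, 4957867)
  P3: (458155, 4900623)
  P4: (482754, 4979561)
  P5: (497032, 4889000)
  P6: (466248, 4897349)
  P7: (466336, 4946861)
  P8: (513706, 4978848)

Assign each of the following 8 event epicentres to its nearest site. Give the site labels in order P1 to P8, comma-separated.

Green, Cyan, Green, Amber, Blue, Green, Red, Slate

P1 → Green (d²=232860058.00)
P2 → Cyan (d²=173999773.00)
P3 → Green (d²=167450704.00)
P4 → Amber (d²=542521025.00)
P5 → Blue (d²=241484113.00)
P6 → Green (d²=20419325.00)
P7 → Red (d²=531245170.00)
P8 → Slate (d²=683846432.00)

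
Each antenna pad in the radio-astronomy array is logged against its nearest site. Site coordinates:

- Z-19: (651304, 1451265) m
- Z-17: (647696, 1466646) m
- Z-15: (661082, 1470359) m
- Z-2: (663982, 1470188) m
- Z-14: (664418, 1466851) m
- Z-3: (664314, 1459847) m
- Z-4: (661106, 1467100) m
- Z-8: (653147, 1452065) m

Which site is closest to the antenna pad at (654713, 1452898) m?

Z-8

Squared distances to each site:
Z-19: 14287970.000; Z-17: 238245793.000; Z-15: 345450682.000; Z-2: 384858461.000; Z-14: 288873234.000; Z-3: 140467802.000; Z-4: 242567253.000; Z-8: 3146245.000.
Minimum at Z-8.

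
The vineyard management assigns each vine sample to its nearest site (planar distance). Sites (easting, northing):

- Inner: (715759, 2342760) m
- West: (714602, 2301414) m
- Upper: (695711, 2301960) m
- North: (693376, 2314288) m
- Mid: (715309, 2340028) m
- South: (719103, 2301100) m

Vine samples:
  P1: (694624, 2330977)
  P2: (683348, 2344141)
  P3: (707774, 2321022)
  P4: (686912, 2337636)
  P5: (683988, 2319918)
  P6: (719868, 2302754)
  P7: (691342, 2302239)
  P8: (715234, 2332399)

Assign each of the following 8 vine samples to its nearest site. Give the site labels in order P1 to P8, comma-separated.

P1 → North (d²=280080225.00)
P2 → North (d²=991762393.00)
P3 → North (d²=252649160.00)
P4 → North (d²=586912400.00)
P5 → North (d²=119831444.00)
P6 → South (d²=3320941.00)
P7 → Upper (d²=19166002.00)
P8 → Mid (d²=58207266.00)

North, North, North, North, North, South, Upper, Mid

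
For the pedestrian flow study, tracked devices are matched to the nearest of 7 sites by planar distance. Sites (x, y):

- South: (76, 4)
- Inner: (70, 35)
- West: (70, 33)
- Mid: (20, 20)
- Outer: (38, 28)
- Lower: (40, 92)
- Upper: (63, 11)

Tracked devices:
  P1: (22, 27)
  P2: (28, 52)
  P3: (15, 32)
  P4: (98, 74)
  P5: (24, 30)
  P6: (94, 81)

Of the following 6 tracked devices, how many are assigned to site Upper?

P1 → Mid
P2 → Outer
P3 → Mid
P4 → Inner
P5 → Mid
P6 → Inner
0 of the 6 go to Upper.

0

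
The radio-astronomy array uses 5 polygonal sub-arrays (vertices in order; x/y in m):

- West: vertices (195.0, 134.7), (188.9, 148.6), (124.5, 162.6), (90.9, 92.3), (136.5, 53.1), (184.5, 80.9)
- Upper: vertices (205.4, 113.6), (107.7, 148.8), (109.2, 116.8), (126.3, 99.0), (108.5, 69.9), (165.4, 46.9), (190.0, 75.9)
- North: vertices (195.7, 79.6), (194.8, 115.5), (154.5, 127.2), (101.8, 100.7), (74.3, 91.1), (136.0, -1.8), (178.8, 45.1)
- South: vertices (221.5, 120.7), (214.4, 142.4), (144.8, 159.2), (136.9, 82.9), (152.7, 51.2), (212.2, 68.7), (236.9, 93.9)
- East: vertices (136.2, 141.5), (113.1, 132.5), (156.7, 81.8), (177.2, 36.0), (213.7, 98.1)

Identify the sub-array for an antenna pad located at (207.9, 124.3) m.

Cast a ray rightward from (207.9, 124.3). For each polygon, the edges (by vertex number in listed order) whose endpoints lie on opposite sides of y = 124.3, where each meets that height, and whether that is right or left of the point:
West: 3–4 at x≈106.19 (left), 6–1 at x≈192.97 (left) → 0 crossings.
Upper: 1–2 at x≈175.70 (left), 2–3 at x≈108.85 (left) → 0 crossings.
North: 2–3 at x≈164.49 (left), 3–4 at x≈148.73 (left) → 0 crossings.
South: 1–2 at x≈220.32 (right), 3–4 at x≈141.19 (left) → 1 crossing.
East: 2–3 at x≈120.15 (left), 5–1 at x≈166.91 (left) → 0 crossings.
Only South has an odd count, so the point is inside South.

South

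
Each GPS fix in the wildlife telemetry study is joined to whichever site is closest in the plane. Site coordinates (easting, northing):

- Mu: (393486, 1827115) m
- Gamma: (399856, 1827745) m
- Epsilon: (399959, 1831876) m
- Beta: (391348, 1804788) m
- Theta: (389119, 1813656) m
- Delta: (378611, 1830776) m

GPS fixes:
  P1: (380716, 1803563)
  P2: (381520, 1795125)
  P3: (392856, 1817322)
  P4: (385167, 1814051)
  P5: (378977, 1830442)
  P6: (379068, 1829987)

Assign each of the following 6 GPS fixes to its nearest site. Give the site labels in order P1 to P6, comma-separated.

P1 → Beta (d²=114540049.00)
P2 → Beta (d²=189963153.00)
P3 → Theta (d²=27404725.00)
P4 → Theta (d²=15774329.00)
P5 → Delta (d²=245512.00)
P6 → Delta (d²=831370.00)

Beta, Beta, Theta, Theta, Delta, Delta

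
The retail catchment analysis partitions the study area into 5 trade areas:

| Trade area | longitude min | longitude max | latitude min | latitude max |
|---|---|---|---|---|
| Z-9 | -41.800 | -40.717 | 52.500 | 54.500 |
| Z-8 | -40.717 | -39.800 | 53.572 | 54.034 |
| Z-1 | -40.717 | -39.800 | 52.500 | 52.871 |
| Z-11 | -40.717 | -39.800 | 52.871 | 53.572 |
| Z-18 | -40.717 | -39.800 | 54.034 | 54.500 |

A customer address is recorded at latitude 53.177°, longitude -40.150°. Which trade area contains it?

Z-11

The point has longitude = -40.150 and latitude = 53.177.
Only Z-11 satisfies -40.717 ≤ longitude ≤ -39.800 and 52.871 ≤ latitude ≤ 53.572.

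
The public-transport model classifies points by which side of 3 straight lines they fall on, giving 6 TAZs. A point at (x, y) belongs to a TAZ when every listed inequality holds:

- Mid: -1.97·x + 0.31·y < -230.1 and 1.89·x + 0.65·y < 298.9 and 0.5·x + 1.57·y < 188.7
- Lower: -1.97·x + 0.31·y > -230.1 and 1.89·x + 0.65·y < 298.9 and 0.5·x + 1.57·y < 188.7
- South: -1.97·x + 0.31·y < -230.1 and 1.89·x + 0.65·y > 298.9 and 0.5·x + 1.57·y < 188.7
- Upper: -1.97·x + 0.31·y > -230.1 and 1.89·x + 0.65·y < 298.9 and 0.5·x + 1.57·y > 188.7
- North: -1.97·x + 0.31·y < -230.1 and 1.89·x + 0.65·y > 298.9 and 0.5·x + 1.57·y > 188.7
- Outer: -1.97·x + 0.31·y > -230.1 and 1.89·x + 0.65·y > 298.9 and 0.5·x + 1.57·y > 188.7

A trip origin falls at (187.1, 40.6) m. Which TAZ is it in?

-1.97·187.1 + 0.31·40.6 = -356.001, which is < -230.1
1.89·187.1 + 0.65·40.6 = 380.009, which is > 298.9
0.5·187.1 + 1.57·40.6 = 157.292, which is < 188.7
This sign pattern matches South.

South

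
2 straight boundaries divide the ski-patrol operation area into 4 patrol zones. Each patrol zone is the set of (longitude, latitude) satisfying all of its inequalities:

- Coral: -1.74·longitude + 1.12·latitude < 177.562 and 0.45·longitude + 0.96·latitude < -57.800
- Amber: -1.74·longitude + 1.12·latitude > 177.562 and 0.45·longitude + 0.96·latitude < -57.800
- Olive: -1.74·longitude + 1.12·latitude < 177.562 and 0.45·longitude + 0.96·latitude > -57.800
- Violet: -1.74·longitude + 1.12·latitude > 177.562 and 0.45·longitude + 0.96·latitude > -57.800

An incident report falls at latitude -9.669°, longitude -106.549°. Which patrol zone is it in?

Olive

-1.74·-106.549 + 1.12·-9.669 = 174.566, which is < 177.562
0.45·-106.549 + 0.96·-9.669 = -57.229, which is > -57.800
This sign pattern matches Olive.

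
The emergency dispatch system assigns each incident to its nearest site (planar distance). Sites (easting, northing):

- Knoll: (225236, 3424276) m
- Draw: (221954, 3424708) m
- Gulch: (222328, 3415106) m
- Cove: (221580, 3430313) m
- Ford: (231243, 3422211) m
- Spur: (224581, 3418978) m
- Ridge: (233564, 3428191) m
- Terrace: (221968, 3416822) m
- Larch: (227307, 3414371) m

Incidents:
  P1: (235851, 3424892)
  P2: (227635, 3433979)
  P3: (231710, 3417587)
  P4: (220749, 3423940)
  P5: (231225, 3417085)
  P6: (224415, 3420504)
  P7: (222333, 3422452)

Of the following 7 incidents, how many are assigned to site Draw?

P1 → Ridge
P2 → Cove
P3 → Ford
P4 → Draw
P5 → Larch
P6 → Spur
P7 → Draw
2 of the 7 go to Draw.

2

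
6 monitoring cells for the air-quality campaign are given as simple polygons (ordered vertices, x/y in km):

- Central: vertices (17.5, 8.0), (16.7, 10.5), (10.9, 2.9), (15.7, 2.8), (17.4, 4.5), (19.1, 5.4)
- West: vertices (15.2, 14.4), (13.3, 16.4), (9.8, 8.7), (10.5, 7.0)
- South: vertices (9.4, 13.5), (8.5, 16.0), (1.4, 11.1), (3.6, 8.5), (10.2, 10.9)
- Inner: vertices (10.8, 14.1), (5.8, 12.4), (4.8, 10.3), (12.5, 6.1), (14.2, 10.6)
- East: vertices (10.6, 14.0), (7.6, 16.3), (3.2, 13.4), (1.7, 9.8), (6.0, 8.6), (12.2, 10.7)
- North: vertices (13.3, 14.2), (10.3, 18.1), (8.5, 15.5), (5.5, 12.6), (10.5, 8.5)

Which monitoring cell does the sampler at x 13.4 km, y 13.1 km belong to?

Cast a ray rightward from (13.4, 13.1). For each polygon, the edges (by vertex number in listed order) whose endpoints lie on opposite sides of y = 13.1, where each meets that height, and whether that is right or left of the point:
Central: no edge straddles that height → 0 crossings.
West: 2–3 at x≈11.80 (left), 4–1 at x≈14.37 (right) → 1 crossing.
South: 2–3 at x≈4.30 (left), 5–1 at x≈9.52 (left) → 0 crossings.
Inner: 1–2 at x≈7.86 (left), 5–1 at x≈11.77 (left) → 0 crossings.
East: 3–4 at x≈3.07 (left), 6–1 at x≈11.04 (left) → 0 crossings.
North: 3–4 at x≈6.02 (left), 5–1 at x≈12.76 (left) → 0 crossings.
Only West has an odd count, so the point is inside West.

West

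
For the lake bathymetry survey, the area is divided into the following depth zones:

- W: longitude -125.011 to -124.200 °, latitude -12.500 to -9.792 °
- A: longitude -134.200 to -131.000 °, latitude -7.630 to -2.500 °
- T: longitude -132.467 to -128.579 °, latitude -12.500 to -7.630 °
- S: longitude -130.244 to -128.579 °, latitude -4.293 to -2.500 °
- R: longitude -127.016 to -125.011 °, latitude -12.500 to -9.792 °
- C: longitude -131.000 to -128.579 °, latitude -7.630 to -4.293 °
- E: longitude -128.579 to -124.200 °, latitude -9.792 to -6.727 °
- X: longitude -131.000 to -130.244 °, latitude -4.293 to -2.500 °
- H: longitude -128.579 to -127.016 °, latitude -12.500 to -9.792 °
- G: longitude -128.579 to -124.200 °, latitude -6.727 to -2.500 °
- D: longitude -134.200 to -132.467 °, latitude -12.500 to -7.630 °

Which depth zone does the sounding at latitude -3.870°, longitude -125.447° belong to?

The point has longitude = -125.447 and latitude = -3.870.
Only G satisfies -128.579 ≤ longitude ≤ -124.200 and -6.727 ≤ latitude ≤ -2.500.

G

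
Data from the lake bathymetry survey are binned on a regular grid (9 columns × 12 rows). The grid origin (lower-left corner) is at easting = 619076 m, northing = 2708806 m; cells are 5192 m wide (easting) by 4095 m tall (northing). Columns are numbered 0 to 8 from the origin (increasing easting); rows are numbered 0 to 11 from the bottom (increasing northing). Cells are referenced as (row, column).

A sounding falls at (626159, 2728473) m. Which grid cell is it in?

Column index: ⌊(626159 − 619076) / 5192⌋ = ⌊1.364⌋ = 1
Row offset from origin: ⌊(2728473 − 2708806) / 4095⌋ = ⌊4.803⌋ = 4 → row 4

(4, 1)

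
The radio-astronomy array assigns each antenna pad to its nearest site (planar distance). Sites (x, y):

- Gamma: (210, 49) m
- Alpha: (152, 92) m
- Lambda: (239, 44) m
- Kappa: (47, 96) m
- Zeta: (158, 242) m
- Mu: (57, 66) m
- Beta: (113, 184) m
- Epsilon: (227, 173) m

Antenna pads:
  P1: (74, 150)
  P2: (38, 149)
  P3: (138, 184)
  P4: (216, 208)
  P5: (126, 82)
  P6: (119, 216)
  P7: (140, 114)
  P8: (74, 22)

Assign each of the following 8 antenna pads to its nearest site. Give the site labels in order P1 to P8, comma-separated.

P1 → Beta (d²=2677.00)
P2 → Kappa (d²=2890.00)
P3 → Beta (d²=625.00)
P4 → Epsilon (d²=1346.00)
P5 → Alpha (d²=776.00)
P6 → Beta (d²=1060.00)
P7 → Alpha (d²=628.00)
P8 → Mu (d²=2225.00)

Beta, Kappa, Beta, Epsilon, Alpha, Beta, Alpha, Mu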